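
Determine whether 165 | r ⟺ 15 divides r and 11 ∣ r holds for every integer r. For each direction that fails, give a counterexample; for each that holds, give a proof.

Both directions hold.

(⇒) If 165 ∣ r, write r = 165q. Since 165 = 11·15, r = 15·(11q), so 15 ∣ r; and since 165 = 15·11, r = 11·(15q), so 11 ∣ r.

(⇐) Suppose 15 ∣ r and 11 ∣ r. Any common multiple of 15 and 11 is a multiple of their lcm; here gcd(15, 11) = 1, so lcm(15, 11) = 15·11 = 165, so 165 ∣ r.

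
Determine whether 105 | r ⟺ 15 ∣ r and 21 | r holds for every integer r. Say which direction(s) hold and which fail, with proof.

[⇐] Suppose 15 ∣ r and 21 ∣ r. Any common multiple of 15 and 21 is a multiple of their lcm; here lcm(15, 21) = 15·21/gcd(15, 21) = 315/3 = 105, so 105 ∣ r.

[⇒] If 105 ∣ r, write r = 105q. Since 105 = 7·15, r = 15·(7q), so 15 ∣ r; and since 105 = 5·21, r = 21·(5q), so 21 ∣ r.

Both directions hold.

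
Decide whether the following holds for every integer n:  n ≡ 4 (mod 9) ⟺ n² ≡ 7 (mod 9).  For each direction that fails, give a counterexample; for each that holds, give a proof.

[⇒] Suppose n ≡ 4 (mod 9). Write n = 9j + 4. Then (9j + 4)² = 81j² + 72j + 16 = 9(9j² + 8j + 1) + 7, so n² ≡ 7 (mod 9).

[⇐] This fails: take n = 5. Then 5² = 25 ≡ 7 (mod 9), yet 5 ≡ 5 (mod 9), not 4.

Not equivalent: only (⇒) holds.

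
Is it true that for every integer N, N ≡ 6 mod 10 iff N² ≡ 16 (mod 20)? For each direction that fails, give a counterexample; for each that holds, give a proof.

Only the forward implication holds.

[⇒] Suppose N ≡ 6 (mod 10). Working modulo 20, N ∈ {6, 16}; for each such r, r² ≡ 16 (mod 20).

[⇐] This fails: take N = 4. Then 4² = 16 ≡ 16 (mod 20), yet 4 ≡ 4 (mod 10), not 6.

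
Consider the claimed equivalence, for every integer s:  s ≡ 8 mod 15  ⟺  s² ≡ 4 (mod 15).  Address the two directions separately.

Forward direction. Suppose s ≡ 8 mod 15. Write s = 15j + 8. Then (15j + 8)² = 225j² + 240j + 64 = 15(15j² + 16j + 4) + 4, so s² ≡ 4 (mod 15).

Converse. This fails: take s = 2. Then 2² = 4 ≡ 4 (mod 15), yet 2 ≡ 2 (mod 15), not 8.

(⇒) holds; (⇐) fails.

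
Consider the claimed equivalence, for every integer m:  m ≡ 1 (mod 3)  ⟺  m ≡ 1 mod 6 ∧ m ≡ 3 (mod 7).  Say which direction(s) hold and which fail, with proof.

(⇐) If m ≡ 1 (mod 6) and m ≡ 3 (mod 7), then by the Chinese remainder theorem m ≡ 31 (mod 42). Since 31 ≡ 1 (mod 3) and 3 ∣ 42, we get m ≡ 1 (mod 3).

(⇒) This fails: m = 1 gives 1 ≡ 1 (mod 3) but 1 ≡ 1 (mod 7), so the conjunction on the right does not hold.

The forward direction fails; the converse holds.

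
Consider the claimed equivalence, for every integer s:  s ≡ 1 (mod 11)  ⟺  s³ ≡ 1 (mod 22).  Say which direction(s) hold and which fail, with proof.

Only the reverse direction holds.

[⇒] This fails: take s = 12. Then 12 ≡ 1 (mod 11), but 12³ = 1728 ≡ 12 (mod 22), not 1.

[⇐] Conversely, the residues r modulo 22 with r³ ≡ 1 (mod 22) are exactly {1}, and each is ≡ 1 (mod 11).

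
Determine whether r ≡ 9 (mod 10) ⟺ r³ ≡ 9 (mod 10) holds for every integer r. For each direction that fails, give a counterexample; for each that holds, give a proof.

Both implications hold.

(⟹) Suppose r ≡ 9 (mod 10). Write r = 10j + 9. Then (10j + 9)³ = 1000j³ + 2700j² + 2430j + 729 = 10(100j³ + 270j² + 243j + 72) + 9, so r³ ≡ 9 (mod 10).

(⟸) Conversely, suppose r³ ≡ 9 (mod 10). The only residue r in {0, …, 9} with r³ ≡ 9 (mod 10) is r = 9, so r ≡ 9 (mod 10).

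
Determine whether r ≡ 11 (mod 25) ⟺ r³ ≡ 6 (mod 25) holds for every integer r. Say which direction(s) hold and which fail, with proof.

Both directions hold.

(⟸) Suppose r³ ≡ 6 (mod 25). The only residue r in {0, …, 24} with r³ ≡ 6 (mod 25) is r = 11, so r ≡ 11 (mod 25).

(⟹) Suppose r ≡ 11 (mod 25). Write r = 25j + 11. Then (25j + 11)³ = 15625j³ + 20625j² + 9075j + 1331 = 25(625j³ + 825j² + 363j + 53) + 6, so r³ ≡ 6 (mod 25).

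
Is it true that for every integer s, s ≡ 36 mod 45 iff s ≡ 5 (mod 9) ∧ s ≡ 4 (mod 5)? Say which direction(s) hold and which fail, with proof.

Both directions fail.

[⇒] This fails: s = 36 gives 36 ≡ 36 (mod 45) but 36 ≡ 0 (mod 9), so the conjunction on the right does not hold.

[⇐] This fails: s = 14 satisfies both congruences on the right (14 ≡ 5 mod 9 and 14 ≡ 4 mod 5) yet 14 ≡ 14 (mod 45), not 36.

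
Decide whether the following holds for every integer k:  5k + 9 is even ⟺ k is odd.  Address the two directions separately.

(→) Suppose 5k + 9 is even. Since 5 is odd, 5k and k have the same parity, so 5k + 9 ≡ k + 9 (mod 2). As 9 is odd, 5k + 9 is even exactly when k is odd. Thus k is odd.

(←) Conversely, suppose k is odd; write k = 2j + 1. Then 5k + 9 = 5·(2j + 1) + 9 = 2·5j + 14, which is even.

The biconditional holds.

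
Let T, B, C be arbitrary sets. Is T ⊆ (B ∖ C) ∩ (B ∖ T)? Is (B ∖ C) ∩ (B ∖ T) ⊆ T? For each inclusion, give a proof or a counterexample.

Both inclusions fail.

(⟹) This inclusion fails. Take T = {1}, B = ∅, C = ∅; then 1 ∈ T but 1 ∉ (B ∖ C) ∩ (B ∖ T).

(⟸) This inclusion fails. Take T = ∅, B = {1}, C = ∅; then 1 ∈ (B ∖ C) ∩ (B ∖ T) but 1 ∉ T.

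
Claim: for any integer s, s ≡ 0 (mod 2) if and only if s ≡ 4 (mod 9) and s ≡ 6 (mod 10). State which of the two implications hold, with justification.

(←) If s ≡ 4 (mod 9) and s ≡ 6 (mod 10), then by the Chinese remainder theorem s ≡ 76 (mod 90). Since 76 ≡ 0 (mod 2) and 2 ∣ 90, we get s ≡ 0 (mod 2).

(→) This fails: s = 0 gives 0 ≡ 0 (mod 2) but 0 ≡ 0 (mod 9), so the conjunction on the right does not hold.

Not equivalent: only (⇐) holds.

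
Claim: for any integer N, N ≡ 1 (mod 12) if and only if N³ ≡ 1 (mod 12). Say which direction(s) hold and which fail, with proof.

Both implications hold.

Forward direction. Suppose N ≡ 1 (mod 12). Write N = 12j + 1. Then (12j + 1)³ = 1728j³ + 432j² + 36j + 1 = 12(144j³ + 36j² + 3j) + 1, so N³ ≡ 1 (mod 12).

Converse. For the converse, argue contrapositively. If N ≢ 1 (mod 12), then N is congruent to one of 0, 2, 3, 4, 5, 6, 7, 8, 9, 10, 11 modulo 12, and these give N³ ≡ 0, 8, 3, 4, 5, 0, 7, 8, 9, 4, 11 respectively — never 1.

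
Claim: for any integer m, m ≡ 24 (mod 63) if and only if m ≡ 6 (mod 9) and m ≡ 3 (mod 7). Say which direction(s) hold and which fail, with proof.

(⇐) If m ≡ 6 (mod 9) and m ≡ 3 (mod 7), then by the Chinese remainder theorem m ≡ 24 (mod 63). This is exactly m ≡ 24 (mod 63).

(⇒) Suppose m ≡ 24 (mod 63); write m = 63j + 24. Since 9 ∣ 63, reducing mod 9 gives m ≡ 24 ≡ 6 (mod 9); since 7 ∣ 63, reducing mod 7 gives m ≡ 24 ≡ 3 (mod 7).

The biconditional holds.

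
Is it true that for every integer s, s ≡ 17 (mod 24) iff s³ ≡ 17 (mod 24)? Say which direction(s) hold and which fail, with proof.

[⇒] Suppose s ≡ 17 (mod 24). Write s = 24j + 17. Then (24j + 17)³ = 13824j³ + 29376j² + 20808j + 4913 = 24(576j³ + 1224j² + 867j + 204) + 17, so s³ ≡ 17 (mod 24).

[⇐] Conversely, suppose s³ ≡ 17 (mod 24). The only residue r in {0, …, 23} with r³ ≡ 17 (mod 24) is r = 17, so s ≡ 17 (mod 24).

Both implications hold.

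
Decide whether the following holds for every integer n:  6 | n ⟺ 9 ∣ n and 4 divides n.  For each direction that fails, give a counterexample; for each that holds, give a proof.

(⟹) This fails: take n = 6. Certainly 6 ∣ 6, but 9 ∤ 6.

(⟸) Suppose 9 ∣ n and 4 ∣ n. Any common multiple of 9 and 4 is a multiple of their lcm; here gcd(9, 4) = 1, so lcm(9, 4) = 9·4 = 36, so 36 ∣ n. Since 6 ∣ 36, it follows that 6 ∣ n.

Only the converse holds.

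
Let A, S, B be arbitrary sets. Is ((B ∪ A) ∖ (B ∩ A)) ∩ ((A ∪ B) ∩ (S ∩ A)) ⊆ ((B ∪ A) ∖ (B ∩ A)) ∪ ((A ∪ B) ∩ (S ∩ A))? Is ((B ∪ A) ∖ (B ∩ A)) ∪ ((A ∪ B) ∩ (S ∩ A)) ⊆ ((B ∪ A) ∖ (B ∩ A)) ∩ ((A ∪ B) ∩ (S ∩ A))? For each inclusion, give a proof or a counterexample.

Forward inclusion. Let x ∈ ((B ∪ A) ∖ (B ∩ A)) ∩ ((A ∪ B) ∩ (S ∩ A)). Then x ∈ A ∩ S and x ∉ B, from which x ∈ ((B ∪ A) ∖ (B ∩ A)) ∪ ((A ∪ B) ∩ (S ∩ A)).

Reverse inclusion. This inclusion fails. Take A = {1}, S = ∅, B = ∅; then 1 ∈ ((B ∪ A) ∖ (B ∩ A)) ∪ ((A ∪ B) ∩ (S ∩ A)) but 1 ∉ ((B ∪ A) ∖ (B ∩ A)) ∩ ((A ∪ B) ∩ (S ∩ A)).

The sets are not equal: only the forward inclusion holds.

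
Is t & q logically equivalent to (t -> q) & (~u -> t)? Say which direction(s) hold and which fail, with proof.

The forward direction holds; the converse fails.

[⇐] This fails. Under t = F, u = T, q = F, the left side is false but the right side is true.

[⇒] Assume the antecedent. If t is true, the antecedent forces (t = T, u = F, q = T) or (t = T, u = T, q = T), and (t -> q) & (~u -> t) holds there. If t is false, the antecedent cannot hold. Either way (t -> q) & (~u -> t) holds.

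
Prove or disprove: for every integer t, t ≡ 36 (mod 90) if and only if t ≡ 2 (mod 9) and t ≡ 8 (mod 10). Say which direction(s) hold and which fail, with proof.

Neither direction holds.

(→) This fails: t = 36 gives 36 ≡ 36 (mod 90) but 36 ≡ 0 (mod 9), so the conjunction on the right does not hold.

(←) This fails: t = 38 satisfies both congruences on the right (38 ≡ 2 mod 9 and 38 ≡ 8 mod 10) yet 38 ≡ 38 (mod 90), not 36.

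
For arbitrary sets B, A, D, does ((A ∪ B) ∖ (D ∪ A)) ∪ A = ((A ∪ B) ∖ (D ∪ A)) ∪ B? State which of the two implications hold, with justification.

(⊆) fails and (⊇) fails.

Forward inclusion. This inclusion fails. Take B = ∅, A = {1}, D = ∅; then 1 ∈ ((A ∪ B) ∖ (D ∪ A)) ∪ A but 1 ∉ ((A ∪ B) ∖ (D ∪ A)) ∪ B.

Reverse inclusion. This inclusion fails. Take B = {1}, A = ∅, D = {1}; then 1 ∈ ((A ∪ B) ∖ (D ∪ A)) ∪ B but 1 ∉ ((A ∪ B) ∖ (D ∪ A)) ∪ A.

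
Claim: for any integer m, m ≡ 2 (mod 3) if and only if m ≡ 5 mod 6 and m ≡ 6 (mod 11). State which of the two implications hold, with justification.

[⇒] This fails: m = 2 gives 2 ≡ 2 (mod 3) but 2 ≡ 2 (mod 6), so the conjunction on the right does not hold.

[⇐] Conversely, if m ≡ 5 (mod 6) and m ≡ 6 (mod 11), then by the Chinese remainder theorem m ≡ 17 (mod 66). Since 17 ≡ 2 (mod 3) and 3 ∣ 66, we get m ≡ 2 (mod 3).

The forward direction fails; the converse holds.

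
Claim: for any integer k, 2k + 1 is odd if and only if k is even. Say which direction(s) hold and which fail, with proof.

Not equivalent: only (⇐) holds.

(⇐) Suppose k is even. Since 2 is even, 2k is even for every k, so 2k + 1 has the same parity as 1, which is odd. Hence 2k + 1 is odd.

(⇒) This fails: take k = 7. Then 2k + 1 = 15, which is odd, yet k = 7 is odd, not even.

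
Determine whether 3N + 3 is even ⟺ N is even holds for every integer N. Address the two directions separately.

[⇒] This fails: N = 3 gives 3N + 3 = 12, which is even, but 3 is odd, not even.

[⇐] This also fails: N = 2 is even, but 3N + 3 = 9 is odd, not even.

Both directions fail.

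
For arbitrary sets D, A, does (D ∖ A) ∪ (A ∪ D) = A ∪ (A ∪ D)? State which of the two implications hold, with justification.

Both inclusions hold.

(⊆) Let x ∈ (D ∖ A) ∪ (A ∪ D). Then either x ∈ D and x ∉ A; or x ∈ A and x ∉ D; or x ∈ D ∩ A. In each case x ∈ A ∪ (A ∪ D), so (D ∖ A) ∪ (A ∪ D) ⊆ A ∪ (A ∪ D).

(⊇) Let x ∈ A ∪ (A ∪ D). Then either x ∈ D and x ∉ A; or x ∈ A and x ∉ D; or x ∈ D ∩ A. In each case x ∈ (D ∖ A) ∪ (A ∪ D), so A ∪ (A ∪ D) ⊆ (D ∖ A) ∪ (A ∪ D).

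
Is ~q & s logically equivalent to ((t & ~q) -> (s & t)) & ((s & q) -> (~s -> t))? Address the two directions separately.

(⟹) Assume the antecedent. If q is true, the antecedent cannot hold. If q is false, the antecedent forces (q = F, t = F, s = T) or (q = F, t = T, s = T), and the consequent holds there. Either way the consequent holds.

(⟸) This fails. Under q = F, t = F, s = F, the left side is false but the right side is true.

The forward direction holds; the converse fails.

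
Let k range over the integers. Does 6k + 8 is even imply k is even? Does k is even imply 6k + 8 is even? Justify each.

Forward direction. This fails: take k = 1. Then 6k + 8 = 14, which is even, yet k = 1 is odd, not even.

Converse. Suppose k is even. Since 6 is even, 6k is even for every k, so 6k + 8 has the same parity as 8, which is even. Hence 6k + 8 is even.

Not equivalent: only (⇐) holds.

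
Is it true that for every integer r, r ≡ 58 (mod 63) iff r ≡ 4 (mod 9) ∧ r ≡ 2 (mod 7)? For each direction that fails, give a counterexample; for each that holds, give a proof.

Both directions hold; the statement is true.

(⇒) Suppose r ≡ 58 (mod 63); write r = 63j + 58. Since 9 ∣ 63, reducing mod 9 gives r ≡ 58 ≡ 4 (mod 9); since 7 ∣ 63, reducing mod 7 gives r ≡ 58 ≡ 2 (mod 7).

(⇐) Conversely, if r ≡ 4 (mod 9) and r ≡ 2 (mod 7), then by the Chinese remainder theorem r ≡ 58 (mod 63). This is exactly r ≡ 58 (mod 63).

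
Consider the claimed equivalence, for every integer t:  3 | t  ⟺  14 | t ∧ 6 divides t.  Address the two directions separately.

[⇒] This fails: take t = 3. Certainly 3 ∣ 3, but 14 ∤ 3.

[⇐] Suppose 14 ∣ t and 6 ∣ t. Any common multiple of 14 and 6 is a multiple of their lcm; here lcm(14, 6) = 14·6/gcd(14, 6) = 84/2 = 42, so 42 ∣ t. Since 3 ∣ 42, it follows that 3 ∣ t.

Not equivalent: only (⇐) holds.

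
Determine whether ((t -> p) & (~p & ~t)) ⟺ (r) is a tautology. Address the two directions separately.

(→) This fails. Under r = F, p = F, t = F, the left side is true but the right side is false.

(←) This fails. Under r = T, p = T, t = F, the left side is false but the right side is true.

Neither direction holds.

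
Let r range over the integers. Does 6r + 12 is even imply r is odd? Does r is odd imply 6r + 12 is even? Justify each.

Only the converse holds.

(←) Suppose r is odd. Since 6 is even, 6r is even for every r, so 6r + 12 has the same parity as 12, which is even. Hence 6r + 12 is even.

(→) This fails: take r = 2. Then 6r + 12 = 24, which is even, yet r = 2 is even, not odd.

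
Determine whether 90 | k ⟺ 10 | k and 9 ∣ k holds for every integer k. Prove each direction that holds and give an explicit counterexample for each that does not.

[⇒] If 90 ∣ k, write k = 90q. Since 90 = 9·10, k = 10·(9q), so 10 ∣ k; and since 90 = 10·9, k = 9·(10q), so 9 ∣ k.

[⇐] Suppose 10 ∣ k and 9 ∣ k. Any common multiple of 10 and 9 is a multiple of their lcm; here gcd(10, 9) = 1, so lcm(10, 9) = 10·9 = 90, so 90 ∣ k.

The biconditional holds.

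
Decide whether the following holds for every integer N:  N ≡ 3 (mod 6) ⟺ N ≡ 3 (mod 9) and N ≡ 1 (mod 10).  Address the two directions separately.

(←) If N ≡ 3 (mod 9) and N ≡ 1 (mod 10), then by the Chinese remainder theorem N ≡ 21 (mod 90). Since 21 ≡ 3 (mod 6) and 6 ∣ 90, we get N ≡ 3 (mod 6).

(→) This fails: N = 33 gives 33 ≡ 3 (mod 6) but 33 ≡ 6 (mod 9), so the conjunction on the right does not hold.

Only the converse holds.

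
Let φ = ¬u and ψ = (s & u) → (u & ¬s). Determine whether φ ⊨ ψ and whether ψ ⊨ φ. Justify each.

[⇒] Assume the antecedent. If u is true, the antecedent cannot hold. If u is false, (s & u) → (u & ¬s) reduces to true regardless of the other variables. Either way (s & u) → (u & ¬s) holds.

[⇐] This fails. Under u = T, s = F, the left side is false but the right side is true.

Only the forward implication holds.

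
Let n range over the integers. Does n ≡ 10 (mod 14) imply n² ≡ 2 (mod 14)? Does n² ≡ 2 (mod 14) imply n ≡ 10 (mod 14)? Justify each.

Not equivalent: only (⇒) holds.

(⟹) Suppose n ≡ 10 (mod 14). Write n = 14j + 10. Then (14j + 10)² = 196j² + 280j + 100 = 14(14j² + 20j + 7) + 2, so n² ≡ 2 (mod 14).

(⟸) This fails: take n = 4. Then 4² = 16 ≡ 2 (mod 14), yet 4 ≡ 4 (mod 14), not 10.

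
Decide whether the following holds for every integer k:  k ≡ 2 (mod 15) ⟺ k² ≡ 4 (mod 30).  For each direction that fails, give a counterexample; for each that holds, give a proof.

Forward direction. This fails: take k = 17. Then 17 ≡ 2 (mod 15), but 17² = 289 ≡ 19 (mod 30), not 4.

Converse. This fails: take k = 8. Then 8² = 64 ≡ 4 (mod 30), yet 8 ≡ 8 (mod 15), not 2.

Neither direction holds.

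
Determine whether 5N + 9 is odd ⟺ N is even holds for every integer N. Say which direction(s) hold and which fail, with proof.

(⇒) Suppose 5N + 9 is odd. Since 5 is odd, 5N and N have the same parity, so 5N + 9 ≡ N + 9 (mod 2). As 9 is odd, 5N + 9 is odd exactly when N is even. Thus N is even.

(⇐) Conversely, suppose N is even; write N = 2j. Then 5N + 9 = 5·(2j) + 9 = 2·5j + 9, which is odd.

Both directions hold.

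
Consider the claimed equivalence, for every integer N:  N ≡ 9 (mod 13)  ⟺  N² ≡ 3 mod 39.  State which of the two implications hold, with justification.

Both directions fail.

Forward direction. This fails: take N = 22. Then 22 ≡ 9 (mod 13), but 22² = 484 ≡ 16 (mod 39), not 3.

Converse. This fails: take N = 30. Then 30² = 900 ≡ 3 (mod 39), yet 30 ≡ 4 (mod 13), not 9.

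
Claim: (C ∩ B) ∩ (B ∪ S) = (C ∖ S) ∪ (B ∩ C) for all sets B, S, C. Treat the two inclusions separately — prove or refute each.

The sets are not equal: only the forward inclusion holds.

(⊆) Let x ∈ (C ∩ B) ∩ (B ∪ S). Then either x ∈ B ∩ C and x ∉ S; or x ∈ B ∩ S ∩ C. In each case x ∈ (C ∖ S) ∪ (B ∩ C), so (C ∩ B) ∩ (B ∪ S) ⊆ (C ∖ S) ∪ (B ∩ C).

(⊇) This inclusion fails. Take B = ∅, S = ∅, C = {1}; then 1 ∈ (C ∖ S) ∪ (B ∩ C) but 1 ∉ (C ∩ B) ∩ (B ∪ S).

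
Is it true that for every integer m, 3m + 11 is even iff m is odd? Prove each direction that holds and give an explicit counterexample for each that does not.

The biconditional holds.

(⟹) Suppose 3m + 11 is even. Since 3 is odd, 3m and m have the same parity, so 3m + 11 ≡ m + 11 (mod 2). As 11 is odd, 3m + 11 is even exactly when m is odd. Thus m is odd.

(⟸) Conversely, suppose m is odd; write m = 2j + 1. Then 3m + 11 = 3·(2j + 1) + 11 = 2·3j + 14, which is even.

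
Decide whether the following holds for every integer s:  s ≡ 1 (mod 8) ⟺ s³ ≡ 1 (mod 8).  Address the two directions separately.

The biconditional holds.

(←) Suppose s³ ≡ 1 (mod 8). The only residue r in {0, …, 7} with r³ ≡ 1 (mod 8) is r = 1, so s ≡ 1 (mod 8).

(→) Suppose s ≡ 1 (mod 8). Write s = 8j + 1. Then (8j + 1)³ = 512j³ + 192j² + 24j + 1 = 8(64j³ + 24j² + 3j) + 1, so s³ ≡ 1 (mod 8).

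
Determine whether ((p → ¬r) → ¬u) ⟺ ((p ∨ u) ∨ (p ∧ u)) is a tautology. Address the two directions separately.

Neither implication holds.

(⇒) This fails. Under u = F, r = F, p = F, the left side is true but the right side is false.

(⇐) This fails. Under u = T, r = F, p = F, the left side is false but the right side is true.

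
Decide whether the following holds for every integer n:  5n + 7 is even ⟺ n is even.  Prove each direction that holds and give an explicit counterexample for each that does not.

Neither direction holds.

[⇒] This fails: n = 7 gives 5n + 7 = 42, which is even, but 7 is odd, not even.

[⇐] This also fails: n = 2 is even, but 5n + 7 = 17 is odd, not even.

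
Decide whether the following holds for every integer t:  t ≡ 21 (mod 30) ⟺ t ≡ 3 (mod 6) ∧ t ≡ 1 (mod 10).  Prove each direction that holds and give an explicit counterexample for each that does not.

Equivalent; both directions hold.

(⟹) Suppose t ≡ 21 (mod 30); write t = 30j + 21. Since 6 ∣ 30, reducing mod 6 gives t ≡ 21 ≡ 3 (mod 6); since 10 ∣ 30, reducing mod 10 gives t ≡ 21 ≡ 1 (mod 10).

(⟸) Conversely, if t ≡ 3 (mod 6) and t ≡ 1 (mod 10), then by the Chinese remainder theorem t ≡ 21 (mod 30). This is exactly t ≡ 21 (mod 30).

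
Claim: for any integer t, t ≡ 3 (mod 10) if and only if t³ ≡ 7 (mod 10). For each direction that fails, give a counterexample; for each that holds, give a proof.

Both directions hold.

(⇒) Suppose t ≡ 3 (mod 10). Write t = 10j + 3. Then (10j + 3)³ = 1000j³ + 900j² + 270j + 27 = 10(100j³ + 90j² + 27j + 2) + 7, so t³ ≡ 7 (mod 10).

(⇐) For the converse, argue contrapositively. If t ≢ 3 (mod 10), then t is congruent to one of 0, 1, 2, 4, 5, 6, 7, 8, 9 modulo 10, and these give t³ ≡ 0, 1, 8, 4, 5, 6, 3, 2, 9 respectively — never 7.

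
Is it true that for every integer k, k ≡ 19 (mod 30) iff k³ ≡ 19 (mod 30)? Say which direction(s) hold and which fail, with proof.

(⟹) Suppose k ≡ 19 (mod 30). Write k = 30j + 19. Then (30j + 19)³ = 27000j³ + 51300j² + 32490j + 6859 = 30(900j³ + 1710j² + 1083j + 228) + 19, so k³ ≡ 19 (mod 30).

(⟸) Conversely, suppose k³ ≡ 19 (mod 30). The only residue r in {0, …, 29} with r³ ≡ 19 (mod 30) is r = 19, so k ≡ 19 (mod 30).

Both directions hold; the statement is true.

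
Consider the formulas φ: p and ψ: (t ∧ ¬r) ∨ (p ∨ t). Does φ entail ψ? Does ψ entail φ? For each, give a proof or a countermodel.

(→) Assume the antecedent. If r is true, the antecedent forces (r = T, t = F, p = T) or (r = T, t = T, p = T), and (t ∧ ¬r) ∨ (p ∨ t) holds there. If r is false, the antecedent forces (r = F, t = F, p = T) or (r = F, t = T, p = T), and (t ∧ ¬r) ∨ (p ∨ t) holds there. Either way (t ∧ ¬r) ∨ (p ∨ t) holds.

(←) This fails. Under r = F, t = T, p = F, the left side is false but the right side is true.

The forward direction holds; the converse fails.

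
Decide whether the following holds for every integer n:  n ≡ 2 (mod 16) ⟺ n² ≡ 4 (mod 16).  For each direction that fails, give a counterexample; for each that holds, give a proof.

(⇒) Suppose n ≡ 2 (mod 16). Write n = 16j + 2. Then (16j + 2)² = 256j² + 64j + 4 = 16(16j² + 4j) + 4, so n² ≡ 4 (mod 16).

(⇐) This fails: take n = 6. Then 6² = 36 ≡ 4 (mod 16), yet 6 ≡ 6 (mod 16), not 2.

Not equivalent: only (⇒) holds.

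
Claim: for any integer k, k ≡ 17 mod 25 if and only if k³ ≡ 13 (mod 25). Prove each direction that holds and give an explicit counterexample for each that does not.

Forward direction. Suppose k ≡ 17 mod 25. Write k = 25j + 17. Then (25j + 17)³ = 15625j³ + 31875j² + 21675j + 4913 = 25(625j³ + 1275j² + 867j + 196) + 13, so k³ ≡ 13 (mod 25).

Converse. Suppose k³ ≡ 13 (mod 25). The only residue r in {0, …, 24} with r³ ≡ 13 (mod 25) is r = 17, so k ≡ 17 (mod 25).

The biconditional holds.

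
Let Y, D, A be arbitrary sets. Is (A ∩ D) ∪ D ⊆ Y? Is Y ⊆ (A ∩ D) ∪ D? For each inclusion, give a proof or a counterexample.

Neither inclusion holds.

(⟹) This inclusion fails. Take Y = ∅, D = {1}, A = ∅; then 1 ∈ (A ∩ D) ∪ D but 1 ∉ Y.

(⟸) This inclusion fails. Take Y = {1}, D = ∅, A = ∅; then 1 ∈ Y but 1 ∉ (A ∩ D) ∪ D.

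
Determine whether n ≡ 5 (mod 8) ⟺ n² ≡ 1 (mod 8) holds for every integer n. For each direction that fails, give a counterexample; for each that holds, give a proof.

(⇒) holds; (⇐) fails.

Forward direction. Suppose n ≡ 5 (mod 8). Write n = 8j + 5. Then (8j + 5)² = 64j² + 80j + 25 = 8(8j² + 10j + 3) + 1, so n² ≡ 1 (mod 8).

Converse. This fails: take n = 1. Then 1² = 1 ≡ 1 (mod 8), yet 1 ≡ 1 (mod 8), not 5.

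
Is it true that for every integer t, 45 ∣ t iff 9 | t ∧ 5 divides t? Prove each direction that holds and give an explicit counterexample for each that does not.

Both directions hold.

(⇒) If 45 ∣ t, write t = 45q. Since 45 = 5·9, t = 9·(5q), so 9 ∣ t; and since 45 = 9·5, t = 5·(9q), so 5 ∣ t.

(⇐) Suppose 9 ∣ t and 5 ∣ t. Any common multiple of 9 and 5 is a multiple of their lcm; here gcd(9, 5) = 1, so lcm(9, 5) = 9·5 = 45, so 45 ∣ t.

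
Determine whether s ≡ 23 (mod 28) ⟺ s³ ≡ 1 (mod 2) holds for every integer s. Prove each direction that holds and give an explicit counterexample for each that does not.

The forward direction holds; the converse fails.

(⇒) Suppose s ≡ 23 (mod 28). Then s³ ≡ 23³ = 12167 (mod 28), and since 2 ∣ 28, also s³ ≡ 1 (mod 2).

(⇐) This fails: take s = 1. Then 1³ = 1 ≡ 1 (mod 2), yet 1 ≡ 1 (mod 28), not 23.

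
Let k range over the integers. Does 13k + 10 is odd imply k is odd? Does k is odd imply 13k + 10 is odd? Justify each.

Both implications hold.

[⇒] Suppose 13k + 10 is odd. Since 13 is odd, 13k and k have the same parity, so 13k + 10 ≡ k + 10 (mod 2). As 10 is even, 13k + 10 is odd exactly when k is odd. Thus k is odd.

[⇐] Conversely, suppose k is odd; write k = 2j + 1. Then 13k + 10 = 13·(2j + 1) + 10 = 2·13j + 23, which is odd.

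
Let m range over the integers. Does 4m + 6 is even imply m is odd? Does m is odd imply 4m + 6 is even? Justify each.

[⇐] Suppose m is odd. Since 4 is even, 4m is even for every m, so 4m + 6 has the same parity as 6, which is even. Hence 4m + 6 is even.

[⇒] This fails: take m = 0. Then 4m + 6 = 6, which is even, yet m = 0 is even, not odd.

(⇒) fails; (⇐) holds.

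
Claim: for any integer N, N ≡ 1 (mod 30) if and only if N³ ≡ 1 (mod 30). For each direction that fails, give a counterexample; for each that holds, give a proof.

(⟹) Suppose N ≡ 1 (mod 30). Write N = 30j + 1. Then (30j + 1)³ = 27000j³ + 2700j² + 90j + 1 = 30(900j³ + 90j² + 3j) + 1, so N³ ≡ 1 (mod 30).

(⟸) Conversely, suppose N³ ≡ 1 (mod 30). The only residue r in {0, …, 29} with r³ ≡ 1 (mod 30) is r = 1, so N ≡ 1 (mod 30).

The biconditional holds.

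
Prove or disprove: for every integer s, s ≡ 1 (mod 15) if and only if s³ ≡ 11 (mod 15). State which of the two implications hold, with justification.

(⟹) This fails: take s = 1. Then 1 ≡ 1 (mod 15), but 1³ = 1 ≡ 1 (mod 15), not 11.

(⟸) This fails: take s = 11. Then 11³ = 1331 ≡ 11 (mod 15), yet 11 ≡ 11 (mod 15), not 1.

(⇒) fails and (⇐) fails.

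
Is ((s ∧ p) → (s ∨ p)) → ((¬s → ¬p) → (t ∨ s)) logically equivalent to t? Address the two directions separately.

Only the converse holds.

(⟹) This fails. Under s = T, t = F, p = F, the left side is true but the right side is false.

(⟸) Assume the antecedent. If s is true, the consequent reduces to true regardless of the other variables. If s is false, the antecedent forces (s = F, t = T, p = F) or (s = F, t = T, p = T), and the consequent holds there. Either way the consequent holds.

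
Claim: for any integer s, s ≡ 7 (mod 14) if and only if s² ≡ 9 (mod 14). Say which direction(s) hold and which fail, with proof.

Neither implication holds.

(→) This fails: take s = 7. Then 7 ≡ 7 (mod 14), but 7² = 49 ≡ 7 (mod 14), not 9.

(←) This fails: take s = 3. Then 3² = 9 ≡ 9 (mod 14), yet 3 ≡ 3 (mod 14), not 7.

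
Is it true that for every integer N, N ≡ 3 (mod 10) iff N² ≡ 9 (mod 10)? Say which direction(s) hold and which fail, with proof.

Only the forward direction holds.

(→) Suppose N ≡ 3 (mod 10). Write N = 10j + 3. Then (10j + 3)² = 100j² + 60j + 9 = 10(10j² + 6j) + 9, so N² ≡ 9 (mod 10).

(←) This fails: take N = 7. Then 7² = 49 ≡ 9 (mod 10), yet 7 ≡ 7 (mod 10), not 3.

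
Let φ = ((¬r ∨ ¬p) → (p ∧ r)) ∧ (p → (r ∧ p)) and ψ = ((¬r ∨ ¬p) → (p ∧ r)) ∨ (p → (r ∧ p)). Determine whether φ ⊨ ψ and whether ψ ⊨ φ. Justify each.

The forward direction holds; the converse fails.

[⇐] This fails. Under p = F, r = F, the left side is false but the right side is true.

[⇒] Assume the antecedent. If p is true, the antecedent forces (p = T, r = T), and the consequent holds there. If p is false, the antecedent cannot hold. Either way the consequent holds.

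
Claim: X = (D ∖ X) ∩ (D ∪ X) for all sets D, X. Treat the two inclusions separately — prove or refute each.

Forward inclusion. This inclusion fails. Take D = ∅, X = {1}; then 1 ∈ X but 1 ∉ (D ∖ X) ∩ (D ∪ X).

Reverse inclusion. This inclusion fails. Take D = {1}, X = ∅; then 1 ∈ (D ∖ X) ∩ (D ∪ X) but 1 ∉ X.

Both inclusions fail.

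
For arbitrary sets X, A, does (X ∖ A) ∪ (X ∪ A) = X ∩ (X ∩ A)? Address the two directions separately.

(⟹) This inclusion fails. Take X = {1}, A = ∅; then 1 ∈ (X ∖ A) ∪ (X ∪ A) but 1 ∉ X ∩ (X ∩ A).

(⟸) Let x ∈ X ∩ (X ∩ A). Then x ∈ X ∩ A, from which x ∈ (X ∖ A) ∪ (X ∪ A).

(⊆) fails; (⊇) holds.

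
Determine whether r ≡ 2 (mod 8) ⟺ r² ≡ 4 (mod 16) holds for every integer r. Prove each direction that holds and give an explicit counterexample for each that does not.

Not equivalent: only (⇒) holds.

(←) This fails: take r = 6. Then 6² = 36 ≡ 4 (mod 16), yet 6 ≡ 6 (mod 8), not 2.

(→) Suppose r ≡ 2 (mod 8). Working modulo 16, r ∈ {2, 10}; for each such r, r² ≡ 4 (mod 16).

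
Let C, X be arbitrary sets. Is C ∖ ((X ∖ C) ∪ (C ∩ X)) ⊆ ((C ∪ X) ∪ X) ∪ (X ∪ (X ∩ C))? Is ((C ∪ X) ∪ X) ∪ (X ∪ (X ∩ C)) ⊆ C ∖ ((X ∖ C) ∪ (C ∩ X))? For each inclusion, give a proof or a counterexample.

Only the forward inclusion holds.

Forward inclusion. Let x ∈ C ∖ ((X ∖ C) ∪ (C ∩ X)). Then x ∈ C and x ∉ X, from which x ∈ ((C ∪ X) ∪ X) ∪ (X ∪ (X ∩ C)).

Reverse inclusion. This inclusion fails. Take C = ∅, X = {1}; then 1 ∈ ((C ∪ X) ∪ X) ∪ (X ∪ (X ∩ C)) but 1 ∉ C ∖ ((X ∖ C) ∪ (C ∩ X)).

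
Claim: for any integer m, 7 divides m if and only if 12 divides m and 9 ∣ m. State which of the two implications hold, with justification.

Both directions fail.

(→) This fails: take m = 7. Certainly 7 ∣ 7, but 12 ∤ 7.

(←) This fails: take m = 36. Both 12 ∣ 36 and 9 ∣ 36, yet 36 is not a multiple of 7 (since 36 = 5·7 + 1), so 7 ∤ 36.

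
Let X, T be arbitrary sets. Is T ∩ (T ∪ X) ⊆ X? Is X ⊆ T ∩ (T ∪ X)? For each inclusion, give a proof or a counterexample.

(⊆) fails and (⊇) fails.

(⟹) This inclusion fails. Take X = ∅, T = {1}; then 1 ∈ T ∩ (T ∪ X) but 1 ∉ X.

(⟸) This inclusion fails. Take X = {1}, T = ∅; then 1 ∈ X but 1 ∉ T ∩ (T ∪ X).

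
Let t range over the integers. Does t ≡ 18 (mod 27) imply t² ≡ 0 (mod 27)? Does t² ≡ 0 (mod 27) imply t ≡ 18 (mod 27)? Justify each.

Only the forward direction holds.

Forward direction. Suppose t ≡ 18 (mod 27). Write t = 27j + 18. Then (27j + 18)² = 729j² + 972j + 324 = 27(27j² + 36j + 12) + 0, so t² ≡ 0 (mod 27).

Converse. This fails: take t = 0. Then 0² = 0 ≡ 0 (mod 27), yet 0 ≡ 0 (mod 27), not 18.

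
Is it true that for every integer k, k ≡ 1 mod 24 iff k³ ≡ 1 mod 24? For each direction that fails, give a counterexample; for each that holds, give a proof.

Forward direction. Suppose k ≡ 1 mod 24. Write k = 24j + 1. Then (24j + 1)³ = 13824j³ + 1728j² + 72j + 1 = 24(576j³ + 72j² + 3j) + 1, so k³ ≡ 1 (mod 24).

Converse. Suppose k³ ≡ 1 (mod 24). The only residue r in {0, …, 23} with r³ ≡ 1 (mod 24) is r = 1, so k ≡ 1 (mod 24).

Both directions hold.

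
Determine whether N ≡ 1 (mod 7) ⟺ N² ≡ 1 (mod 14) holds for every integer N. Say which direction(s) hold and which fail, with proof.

(⟹) This fails: take N = 8. Then 8 ≡ 1 (mod 7), but 8² = 64 ≡ 8 (mod 14), not 1.

(⟸) This fails: take N = 13. Then 13² = 169 ≡ 1 (mod 14), yet 13 ≡ 6 (mod 7), not 1.

(⇒) fails and (⇐) fails.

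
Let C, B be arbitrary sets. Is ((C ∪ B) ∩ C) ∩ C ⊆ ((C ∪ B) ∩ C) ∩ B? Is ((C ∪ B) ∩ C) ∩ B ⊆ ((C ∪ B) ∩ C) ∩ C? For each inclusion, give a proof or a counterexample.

Only the reverse inclusion holds.

Forward inclusion. This inclusion fails. Take C = {1}, B = ∅; then 1 ∈ ((C ∪ B) ∩ C) ∩ C but 1 ∉ ((C ∪ B) ∩ C) ∩ B.

Reverse inclusion. Let x ∈ ((C ∪ B) ∩ C) ∩ B. Then x ∈ C ∩ B, from which x ∈ ((C ∪ B) ∩ C) ∩ C.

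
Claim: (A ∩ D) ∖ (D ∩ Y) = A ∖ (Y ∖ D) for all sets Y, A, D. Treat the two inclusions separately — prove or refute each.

(⟹) Let x ∈ (A ∩ D) ∖ (D ∩ Y). Then x ∈ A ∩ D and x ∉ Y, from which x ∈ A ∖ (Y ∖ D).

(⟸) This inclusion fails. Take Y = ∅, A = {1}, D = ∅; then 1 ∈ A ∖ (Y ∖ D) but 1 ∉ (A ∩ D) ∖ (D ∩ Y).

The sets are not equal: only the forward inclusion holds.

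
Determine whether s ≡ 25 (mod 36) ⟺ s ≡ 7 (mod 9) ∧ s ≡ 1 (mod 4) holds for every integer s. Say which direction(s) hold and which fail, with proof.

(⟸) If s ≡ 7 (mod 9) and s ≡ 1 (mod 4), then by the Chinese remainder theorem s ≡ 25 (mod 36). This is exactly s ≡ 25 (mod 36).

(⟹) Suppose s ≡ 25 (mod 36); write s = 36j + 25. Since 9 ∣ 36, reducing mod 9 gives s ≡ 25 ≡ 7 (mod 9); since 4 ∣ 36, reducing mod 4 gives s ≡ 25 ≡ 1 (mod 4).

Both directions hold.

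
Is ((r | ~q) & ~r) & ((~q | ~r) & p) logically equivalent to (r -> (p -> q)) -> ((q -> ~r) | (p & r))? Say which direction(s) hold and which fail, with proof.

Not equivalent: only (⇒) holds.

(⇒) Assume the antecedent. If r is true, the antecedent cannot hold. If r is false, the consequent reduces to true regardless of the other variables. Either way the consequent holds.

(⇐) This fails. Under r = F, p = F, q = F, the left side is false but the right side is true.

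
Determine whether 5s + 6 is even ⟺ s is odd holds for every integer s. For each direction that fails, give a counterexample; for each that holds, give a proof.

(→) This fails: s = 6 gives 5s + 6 = 36, which is even, but 6 is even, not odd.

(←) This also fails: s = 1 is odd, but 5s + 6 = 11 is odd, not even.

Both directions fail.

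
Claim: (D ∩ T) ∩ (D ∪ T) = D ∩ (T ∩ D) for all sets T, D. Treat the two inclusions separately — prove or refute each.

Forward inclusion. Let x ∈ (D ∩ T) ∩ (D ∪ T). Then x ∈ T ∩ D, from which x ∈ D ∩ (T ∩ D).

Reverse inclusion. Let x ∈ D ∩ (T ∩ D). Then x ∈ T ∩ D, from which x ∈ (D ∩ T) ∩ (D ∪ T).

The two sets are equal.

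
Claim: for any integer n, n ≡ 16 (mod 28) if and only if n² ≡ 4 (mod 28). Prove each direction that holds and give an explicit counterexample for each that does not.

The forward direction holds; the converse fails.

Forward direction. Suppose n ≡ 16 (mod 28). Write n = 28j + 16. Then (28j + 16)² = 784j² + 896j + 256 = 28(28j² + 32j + 9) + 4, so n² ≡ 4 (mod 28).

Converse. This fails: take n = 2. Then 2² = 4 ≡ 4 (mod 28), yet 2 ≡ 2 (mod 28), not 16.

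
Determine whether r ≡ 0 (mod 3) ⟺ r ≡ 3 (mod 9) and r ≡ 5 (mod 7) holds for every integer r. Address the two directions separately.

Not equivalent: only (⇐) holds.

(⇒) This fails: r = 0 gives 0 ≡ 0 (mod 3) but 0 ≡ 0 (mod 9), so the conjunction on the right does not hold.

(⇐) Conversely, if r ≡ 3 (mod 9) and r ≡ 5 (mod 7), then by the Chinese remainder theorem r ≡ 12 (mod 63). Since 12 ≡ 0 (mod 3) and 3 ∣ 63, we get r ≡ 0 (mod 3).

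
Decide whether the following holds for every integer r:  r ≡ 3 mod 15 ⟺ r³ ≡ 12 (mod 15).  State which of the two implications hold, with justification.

Both directions hold.

Converse. Suppose r³ ≡ 12 (mod 15). The only residue r in {0, …, 14} with r³ ≡ 12 (mod 15) is r = 3, so r ≡ 3 (mod 15).

Forward direction. Suppose r ≡ 3 mod 15. Write r = 15j + 3. Then (15j + 3)³ = 3375j³ + 2025j² + 405j + 27 = 15(225j³ + 135j² + 27j + 1) + 12, so r³ ≡ 12 (mod 15).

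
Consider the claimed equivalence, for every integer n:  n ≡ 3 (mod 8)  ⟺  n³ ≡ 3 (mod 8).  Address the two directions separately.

The biconditional holds.

Forward direction. Suppose n ≡ 3 (mod 8). Write n = 8j + 3. Then (8j + 3)³ = 512j³ + 576j² + 216j + 27 = 8(64j³ + 72j² + 27j + 3) + 3, so n³ ≡ 3 (mod 8).

Converse. Suppose n³ ≡ 3 (mod 8). The only residue r in {0, …, 7} with r³ ≡ 3 (mod 8) is r = 3, so n ≡ 3 (mod 8).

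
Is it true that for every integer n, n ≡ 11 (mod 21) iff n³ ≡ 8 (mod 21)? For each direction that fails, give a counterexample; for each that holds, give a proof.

Only the forward implication holds.

[⇐] This fails: take n = 2. Then 2³ = 8 ≡ 8 (mod 21), yet 2 ≡ 2 (mod 21), not 11.

[⇒] Suppose n ≡ 11 (mod 21). Write n = 21j + 11. Then (21j + 11)³ = 9261j³ + 14553j² + 7623j + 1331 = 21(441j³ + 693j² + 363j + 63) + 8, so n³ ≡ 8 (mod 21).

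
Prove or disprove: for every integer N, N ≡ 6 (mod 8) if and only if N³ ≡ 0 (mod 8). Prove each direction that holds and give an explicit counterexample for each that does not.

(⇒) holds; (⇐) fails.

(→) Suppose N ≡ 6 (mod 8). Write N = 8j + 6. Then (8j + 6)³ = 512j³ + 1152j² + 864j + 216 = 8(64j³ + 144j² + 108j + 27) + 0, so N³ ≡ 0 (mod 8).

(←) This fails: take N = 0. Then 0³ = 0 ≡ 0 (mod 8), yet 0 ≡ 0 (mod 8), not 6.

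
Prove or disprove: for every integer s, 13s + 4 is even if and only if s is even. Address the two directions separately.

Converse. Suppose s is even; write s = 2j. Then 13s + 4 = 13·(2j) + 4 = 2·13j + 4, which is even.

Forward direction. Suppose 13s + 4 is even. Since 13 is odd, 13s and s have the same parity, so 13s + 4 ≡ s + 4 (mod 2). As 4 is even, 13s + 4 is even exactly when s is even. Thus s is even.

The biconditional holds.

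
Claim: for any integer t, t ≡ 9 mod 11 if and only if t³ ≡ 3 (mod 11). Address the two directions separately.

The biconditional holds.

(⟹) Suppose t ≡ 9 mod 11. Write t = 11j + 9. Then (11j + 9)³ = 1331j³ + 3267j² + 2673j + 729 = 11(121j³ + 297j² + 243j + 66) + 3, so t³ ≡ 3 (mod 11).

(⟸) For the converse, argue contrapositively. If t ≢ 9 (mod 11), then t is congruent to one of 0, 1, 2, 3, 4, 5, 6, 7, 8, 10 modulo 11, and these give t³ ≡ 0, 1, 8, 5, 9, 4, 7, 2, 6, 10 respectively — never 3.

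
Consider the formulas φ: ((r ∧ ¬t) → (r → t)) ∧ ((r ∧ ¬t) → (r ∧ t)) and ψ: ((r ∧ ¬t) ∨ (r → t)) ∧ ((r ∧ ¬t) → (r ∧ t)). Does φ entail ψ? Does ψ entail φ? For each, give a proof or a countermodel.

The biconditional holds.

[⇐] Assume the antecedent. If t is true, the consequent reduces to true regardless of the other variables. If t is false, the antecedent forces (t = F, r = F), and the consequent holds there. Either way the consequent holds.

[⇒] Assume the antecedent. If t is true, the consequent reduces to true regardless of the other variables. If t is false, the antecedent forces (t = F, r = F), and the consequent holds there. Either way the consequent holds.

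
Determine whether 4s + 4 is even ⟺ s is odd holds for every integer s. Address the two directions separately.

Not equivalent: only (⇐) holds.

(→) This fails: take s = 6. Then 4s + 4 = 28, which is even, yet s = 6 is even, not odd.

(←) Suppose s is odd. Since 4 is even, 4s is even for every s, so 4s + 4 has the same parity as 4, which is even. Hence 4s + 4 is even.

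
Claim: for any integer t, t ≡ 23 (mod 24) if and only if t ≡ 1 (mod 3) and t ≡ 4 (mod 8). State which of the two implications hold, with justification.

Neither direction holds.

(⟹) This fails: t = 23 gives 23 ≡ 23 (mod 24) but 23 ≡ 2 (mod 3), so the conjunction on the right does not hold.

(⟸) This fails: t = 4 satisfies both congruences on the right (4 ≡ 1 mod 3 and 4 ≡ 4 mod 8) yet 4 ≡ 4 (mod 24), not 23.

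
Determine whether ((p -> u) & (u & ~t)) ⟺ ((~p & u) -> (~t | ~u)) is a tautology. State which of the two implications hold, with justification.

(⟹) Assume the antecedent. If t is true, the antecedent cannot hold. If t is false, (~p & u) -> (~t | ~u) reduces to true regardless of the other variables. Either way (~p & u) -> (~t | ~u) holds.

(⟸) This fails. Under t = F, p = F, u = F, the left side is false but the right side is true.

(⇒) holds; (⇐) fails.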